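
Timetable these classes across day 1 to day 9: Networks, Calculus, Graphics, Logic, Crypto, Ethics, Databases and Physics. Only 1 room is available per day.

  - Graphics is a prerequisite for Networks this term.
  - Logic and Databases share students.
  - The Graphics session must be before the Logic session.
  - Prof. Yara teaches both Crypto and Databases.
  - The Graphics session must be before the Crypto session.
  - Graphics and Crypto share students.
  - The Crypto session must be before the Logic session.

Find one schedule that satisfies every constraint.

Graphics in day 1, Calculus in day 5, Logic in day 3, Crypto in day 2, Physics in day 8, Ethics in day 6, Networks in day 4, Databases in day 7

Checking: Crypto(day 2) before Logic(day 3); Graphics(day 1) before Networks(day 4); Graphics(day 1) before Logic(day 3); Graphics(day 1) before Crypto(day 2); Logic(day 3) != Databases(day 7); Graphics(day 1) != Crypto(day 2); Crypto(day 2) != Databases(day 7); max 1 per day (cap 1).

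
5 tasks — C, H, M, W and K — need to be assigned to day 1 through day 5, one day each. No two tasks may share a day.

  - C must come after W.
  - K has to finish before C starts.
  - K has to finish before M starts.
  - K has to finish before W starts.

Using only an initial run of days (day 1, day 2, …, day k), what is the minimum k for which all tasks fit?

5 days

The precedence chain requires at least 3 distinct days.
With at most 1 per day and 5 tasks, at least 5 days are needed.
5 works (last occupied day: day 5): for example M=day 4; W=day 2; C=day 3; K=day 1; H=day 5.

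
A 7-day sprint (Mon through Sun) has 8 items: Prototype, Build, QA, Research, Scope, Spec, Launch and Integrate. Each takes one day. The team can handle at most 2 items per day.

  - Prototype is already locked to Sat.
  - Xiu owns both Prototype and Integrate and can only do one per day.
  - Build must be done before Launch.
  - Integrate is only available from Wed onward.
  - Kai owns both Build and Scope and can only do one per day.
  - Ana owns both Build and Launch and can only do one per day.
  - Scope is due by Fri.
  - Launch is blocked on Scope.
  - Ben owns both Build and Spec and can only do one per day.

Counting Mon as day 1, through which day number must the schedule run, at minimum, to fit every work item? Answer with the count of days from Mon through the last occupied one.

6 days

The precedence chain requires at least 2 distinct days.
With at most 2 per day and 8 work items, at least 4 days are needed.
Prototype can't be placed before Sat — that is day 6 counting from Mon — so the schedule must run through at least 6 days.
6 works (last occupied day: Sat): for example Scope -> Mon, QA -> Mon, Prototype -> Sat, Spec -> Thu, Research -> Tue, Build -> Tue, Integrate -> Wed, Launch -> Wed.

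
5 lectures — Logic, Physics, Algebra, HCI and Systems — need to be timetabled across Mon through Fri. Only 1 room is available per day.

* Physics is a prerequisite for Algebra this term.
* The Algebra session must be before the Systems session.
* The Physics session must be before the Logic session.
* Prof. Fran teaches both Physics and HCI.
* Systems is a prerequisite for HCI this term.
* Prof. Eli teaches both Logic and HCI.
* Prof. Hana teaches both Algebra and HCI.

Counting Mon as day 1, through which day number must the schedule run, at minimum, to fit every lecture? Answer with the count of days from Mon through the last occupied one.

The precedence chain requires at least 4 distinct days.
With at most 1 per day and 5 lectures, at least 5 days are needed.
5 works (last occupied day: Fri): for example Logic -> Thu, Systems -> Wed, HCI -> Fri, Algebra -> Tue, Physics -> Mon.

5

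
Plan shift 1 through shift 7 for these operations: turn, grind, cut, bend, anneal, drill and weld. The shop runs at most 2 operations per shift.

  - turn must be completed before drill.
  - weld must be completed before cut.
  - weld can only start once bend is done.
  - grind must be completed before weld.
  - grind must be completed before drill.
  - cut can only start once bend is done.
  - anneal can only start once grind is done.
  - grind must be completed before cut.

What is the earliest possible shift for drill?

Precedence pushes drill to at least shift 2.
drill at shift 2 is achievable: anneal in shift 3; drill in shift 2; grind in shift 1; turn in shift 1; weld in shift 3; bend in shift 2; cut in shift 4.

shift 2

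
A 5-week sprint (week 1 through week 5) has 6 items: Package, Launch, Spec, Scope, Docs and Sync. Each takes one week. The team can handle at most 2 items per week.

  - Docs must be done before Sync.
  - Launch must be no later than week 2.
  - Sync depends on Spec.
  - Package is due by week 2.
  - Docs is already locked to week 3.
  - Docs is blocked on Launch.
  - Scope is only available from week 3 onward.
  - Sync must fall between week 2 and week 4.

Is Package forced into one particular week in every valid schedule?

No

Package can be week 1 (e.g. Spec=week 2, Launch=week 1, Package=week 1, Docs=week 3, Scope=week 3, Sync=week 4) or week 2 (e.g. Package -> week 2; Launch -> week 1; Spec -> week 1; Scope -> week 3; Docs -> week 3; Sync -> week 4).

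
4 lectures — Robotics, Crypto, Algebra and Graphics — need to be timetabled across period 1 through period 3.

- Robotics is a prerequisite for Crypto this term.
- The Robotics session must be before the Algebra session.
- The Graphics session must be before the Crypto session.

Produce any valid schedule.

Robotics -> period 1, Graphics -> period 1, Algebra -> period 2, Crypto -> period 2

Checking: Robotics(period 1) before Algebra(period 2); Robotics(period 1) before Crypto(period 2); Graphics(period 1) before Crypto(period 2).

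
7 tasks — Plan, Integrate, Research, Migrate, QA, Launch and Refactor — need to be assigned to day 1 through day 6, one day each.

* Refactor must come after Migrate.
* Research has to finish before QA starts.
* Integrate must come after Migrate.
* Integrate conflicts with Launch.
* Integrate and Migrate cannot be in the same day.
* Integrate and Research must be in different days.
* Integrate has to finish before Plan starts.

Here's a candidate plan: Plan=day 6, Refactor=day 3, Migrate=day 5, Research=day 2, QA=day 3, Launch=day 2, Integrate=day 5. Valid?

Refactor must come after Migrate — violated.
Integrate and Migrate cannot be in the same day — violated.
Integrate and Research must be in different days — holds.
Integrate must come after Migrate — violated.
Integrate has to finish before Plan starts — holds.
Integrate conflicts with Launch — holds.
Research has to finish before QA starts — holds.

Invalid. Integrate and Migrate cannot be in the same day.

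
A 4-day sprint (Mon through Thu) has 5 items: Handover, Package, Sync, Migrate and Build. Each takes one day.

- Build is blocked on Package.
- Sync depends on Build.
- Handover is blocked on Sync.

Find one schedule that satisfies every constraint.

Handover=Thu, Sync=Wed, Package=Mon, Build=Tue, Migrate=Mon

Checking: Build(Tue) before Sync(Wed); Sync(Wed) before Handover(Thu); Package(Mon) before Build(Tue).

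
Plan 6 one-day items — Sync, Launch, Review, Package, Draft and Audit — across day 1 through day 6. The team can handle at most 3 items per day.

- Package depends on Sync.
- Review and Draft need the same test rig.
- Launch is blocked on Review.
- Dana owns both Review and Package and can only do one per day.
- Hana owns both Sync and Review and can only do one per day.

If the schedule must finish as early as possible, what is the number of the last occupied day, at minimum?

The precedence chain requires at least 2 distinct days.
With at most 3 per day and 6 tasks, at least 2 days are needed.
Could 2 days be enough, i.e. nothing placed later than day 2? No: Package must come after Sync (at day 1 or later) → {day 2}; Sync must come before Package (at day 2 or earlier) → {day 1}; Launch must come after Review (at day 1 or later) → {day 2}; Review must come before Launch (at day 2 or earlier) → {day 1}; Review can't share with Sync (day 1) → nothing is left.
So 2 days is not enough.
3 works (last occupied day: day 3): for example Sync=day 1; Launch=day 3; Review=day 2; Audit=day 1; Draft=day 1; Package=day 3.

3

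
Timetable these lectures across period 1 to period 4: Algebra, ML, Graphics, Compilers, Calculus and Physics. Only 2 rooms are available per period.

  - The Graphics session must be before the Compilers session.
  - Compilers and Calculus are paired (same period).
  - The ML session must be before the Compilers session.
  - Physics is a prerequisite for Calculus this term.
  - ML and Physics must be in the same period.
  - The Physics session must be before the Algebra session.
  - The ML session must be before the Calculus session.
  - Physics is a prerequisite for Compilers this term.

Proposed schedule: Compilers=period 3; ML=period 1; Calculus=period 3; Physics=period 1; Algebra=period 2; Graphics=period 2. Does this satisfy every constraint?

Yes, all constraints hold

ML and Physics must be in the same period — holds.
The Graphics session must be before the Compilers session — holds.
Physics is a prerequisite for Compilers this term — holds.
The Physics session must be before the Algebra session — holds.
The ML session must be before the Compilers session — holds.
Compilers and Calculus are paired (same period) — holds.
The ML session must be before the Calculus session — holds.
Only 2 rooms are available per period — holds.
Physics is a prerequisite for Calculus this term — holds.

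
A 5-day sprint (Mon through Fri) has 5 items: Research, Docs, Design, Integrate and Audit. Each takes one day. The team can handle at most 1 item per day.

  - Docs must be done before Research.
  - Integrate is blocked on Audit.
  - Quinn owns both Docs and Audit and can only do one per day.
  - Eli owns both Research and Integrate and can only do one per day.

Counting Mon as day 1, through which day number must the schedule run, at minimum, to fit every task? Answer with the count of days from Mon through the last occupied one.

5 days

The precedence chain requires at least 2 distinct days.
With at most 1 per day and 5 tasks, at least 5 days are needed.
5 works (last occupied day: Fri): for example Research -> Tue, Audit -> Wed, Docs -> Mon, Integrate -> Thu, Design -> Fri.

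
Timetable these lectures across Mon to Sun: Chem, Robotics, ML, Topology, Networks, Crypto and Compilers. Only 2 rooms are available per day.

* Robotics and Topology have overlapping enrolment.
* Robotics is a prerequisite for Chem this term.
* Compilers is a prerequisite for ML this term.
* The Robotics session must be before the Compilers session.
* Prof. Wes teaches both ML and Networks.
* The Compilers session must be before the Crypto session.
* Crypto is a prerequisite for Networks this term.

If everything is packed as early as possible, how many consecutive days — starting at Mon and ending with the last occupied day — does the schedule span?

The precedence chain requires at least 4 distinct days.
With at most 2 per day and 7 lectures, at least 4 days are needed.
4 works (last occupied day: Thu): for example Networks in Thu; Crypto in Wed; Chem in Tue; Robotics in Mon; ML in Wed; Compilers in Tue; Topology in Thu.

4 days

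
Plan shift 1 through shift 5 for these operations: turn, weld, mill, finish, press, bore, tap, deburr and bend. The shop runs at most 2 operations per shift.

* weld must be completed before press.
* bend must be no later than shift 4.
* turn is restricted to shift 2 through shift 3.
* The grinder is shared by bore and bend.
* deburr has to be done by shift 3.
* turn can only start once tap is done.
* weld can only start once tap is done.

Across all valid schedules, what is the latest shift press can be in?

shift 5

Precedence pushes press to at least shift 3.
press at shift 5 is achievable: tap -> shift 1; mill -> shift 3; bend -> shift 2; finish -> shift 4; press -> shift 5; deburr -> shift 1; turn -> shift 2; bore -> shift 4; weld -> shift 3.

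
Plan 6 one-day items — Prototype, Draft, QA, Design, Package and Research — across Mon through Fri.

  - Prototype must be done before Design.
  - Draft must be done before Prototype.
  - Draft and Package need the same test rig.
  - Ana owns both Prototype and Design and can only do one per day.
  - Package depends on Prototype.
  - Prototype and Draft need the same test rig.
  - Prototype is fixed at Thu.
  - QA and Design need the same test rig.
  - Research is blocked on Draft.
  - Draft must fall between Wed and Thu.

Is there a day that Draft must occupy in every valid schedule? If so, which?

Draft's window is Wed–Thu.
Prototype is fixed at Thu, and Draft can't share a day with Prototype.
So Draft must be Wed.

Wed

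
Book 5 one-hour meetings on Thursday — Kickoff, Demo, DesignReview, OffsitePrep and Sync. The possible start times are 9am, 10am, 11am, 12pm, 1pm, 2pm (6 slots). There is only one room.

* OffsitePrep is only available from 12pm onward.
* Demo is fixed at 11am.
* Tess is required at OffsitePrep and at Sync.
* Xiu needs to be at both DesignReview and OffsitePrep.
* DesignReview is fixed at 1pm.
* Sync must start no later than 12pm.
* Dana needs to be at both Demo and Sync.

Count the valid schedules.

Splitting on Kickoff: it can be 9am (3), 10am (3), 12pm (2), 2pm (2). Listing each branch's schedules as (Demo, DesignReview, OffsitePrep, Sync):
Kickoff=9am: (11am,1pm,12pm,10am) (11am,1pm,2pm,10am) (11am,1pm,2pm,12pm) — 3.
Kickoff=10am: (11am,1pm,12pm,9am) (11am,1pm,2pm,9am) (11am,1pm,2pm,12pm) — 3.
Kickoff=12pm: (11am,1pm,2pm,9am) (11am,1pm,2pm,10am) — 2.
Kickoff=2pm: (11am,1pm,12pm,9am) (11am,1pm,12pm,10am) — 2.
Summing: 3 + 3 + 2 + 2 = 10.

10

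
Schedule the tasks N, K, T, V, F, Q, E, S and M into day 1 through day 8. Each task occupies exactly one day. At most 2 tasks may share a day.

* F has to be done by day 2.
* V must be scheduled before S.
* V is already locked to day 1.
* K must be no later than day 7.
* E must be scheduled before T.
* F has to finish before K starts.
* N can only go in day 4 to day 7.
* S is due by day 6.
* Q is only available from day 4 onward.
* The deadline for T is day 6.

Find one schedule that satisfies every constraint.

E in day 2, K in day 3, F in day 1, N in day 4, Q in day 4, S in day 2, M in day 5, V in day 1, T in day 3

Checking: V(day 1) before S(day 2); E(day 2) before T(day 3); F(day 1) before K(day 3); Q=day 4 in [day 4,day 8]; N=day 4 in [day 4,day 7]; T=day 3 in [day 1,day 6]; V=day 1 in [day 1,day 1]; K=day 3 in [day 1,day 7]; F=day 1 in [day 1,day 2]; S=day 2 in [day 1,day 6]; max 2 per day (cap 2).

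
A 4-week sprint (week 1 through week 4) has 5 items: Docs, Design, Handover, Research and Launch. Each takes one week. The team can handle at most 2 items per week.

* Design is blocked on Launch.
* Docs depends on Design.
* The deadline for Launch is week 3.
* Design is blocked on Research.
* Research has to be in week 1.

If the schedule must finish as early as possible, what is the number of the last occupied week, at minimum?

3

The precedence chain requires at least 3 distinct weeks.
With at most 2 per week and 5 work items, at least 3 weeks are needed.
3 works (last occupied week: week 3): for example Design -> week 2; Handover -> week 2; Docs -> week 3; Research -> week 1; Launch -> week 1.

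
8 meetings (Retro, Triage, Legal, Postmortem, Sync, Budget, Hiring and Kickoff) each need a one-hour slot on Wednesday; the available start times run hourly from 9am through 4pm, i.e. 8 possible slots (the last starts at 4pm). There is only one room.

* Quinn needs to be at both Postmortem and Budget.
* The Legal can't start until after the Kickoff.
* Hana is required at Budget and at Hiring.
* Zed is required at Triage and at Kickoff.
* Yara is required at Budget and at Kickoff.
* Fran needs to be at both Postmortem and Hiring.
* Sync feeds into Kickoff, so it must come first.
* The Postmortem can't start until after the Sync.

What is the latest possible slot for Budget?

Budget at 4pm is achievable: Retro=1pm; Legal=11am; Kickoff=10am; Hiring=3pm; Triage=2pm; Budget=4pm; Sync=9am; Postmortem=12pm.

4pm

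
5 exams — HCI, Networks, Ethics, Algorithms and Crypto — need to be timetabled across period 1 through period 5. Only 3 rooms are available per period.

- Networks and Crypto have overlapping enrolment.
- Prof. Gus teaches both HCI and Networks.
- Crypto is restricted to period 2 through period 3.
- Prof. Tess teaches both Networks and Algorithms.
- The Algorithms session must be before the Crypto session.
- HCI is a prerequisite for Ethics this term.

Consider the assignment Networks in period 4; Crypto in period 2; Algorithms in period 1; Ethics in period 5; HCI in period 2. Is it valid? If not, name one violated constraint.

Yes, all constraints hold

Crypto is restricted to period 2 through period 3 — holds.
HCI is a prerequisite for Ethics this term — holds.
Networks and Crypto have overlapping enrolment — holds.
Prof. Tess teaches both Networks and Algorithms — holds.
Only 3 rooms are available per period — holds.
Prof. Gus teaches both HCI and Networks — holds.
The Algorithms session must be before the Crypto session — holds.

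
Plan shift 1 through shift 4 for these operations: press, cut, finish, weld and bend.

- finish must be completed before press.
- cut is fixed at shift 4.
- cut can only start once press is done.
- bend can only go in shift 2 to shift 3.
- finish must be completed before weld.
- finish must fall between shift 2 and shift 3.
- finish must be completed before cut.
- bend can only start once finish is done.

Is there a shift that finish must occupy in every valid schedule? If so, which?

shift 2

Finish is available from shift 2; finish's own window allows nothing later than shift 3; downstream work caps finish at shift 2.
So finish is pinned to shift 2.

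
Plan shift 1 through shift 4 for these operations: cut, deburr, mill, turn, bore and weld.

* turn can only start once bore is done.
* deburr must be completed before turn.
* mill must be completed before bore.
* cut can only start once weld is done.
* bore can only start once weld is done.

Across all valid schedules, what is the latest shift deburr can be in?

Downstream work caps deburr at shift 3.
deburr at shift 3 is achievable: mill=shift 1, turn=shift 4, cut=shift 2, weld=shift 1, deburr=shift 3, bore=shift 2.

shift 3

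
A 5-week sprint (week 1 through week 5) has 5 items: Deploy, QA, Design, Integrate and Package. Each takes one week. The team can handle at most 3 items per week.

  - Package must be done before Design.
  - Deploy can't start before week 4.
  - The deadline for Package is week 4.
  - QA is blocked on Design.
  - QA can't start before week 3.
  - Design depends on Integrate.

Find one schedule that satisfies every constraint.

QA -> week 3, Integrate -> week 1, Design -> week 2, Deploy -> week 4, Package -> week 1

Checking: Integrate(week 1) before Design(week 2); Package(week 1) before Design(week 2); Design(week 2) before QA(week 3); Package=week 1 in [week 1,week 4]; QA=week 3 in [week 3,week 5]; Deploy=week 4 in [week 4,week 5]; max 2 per week (cap 3).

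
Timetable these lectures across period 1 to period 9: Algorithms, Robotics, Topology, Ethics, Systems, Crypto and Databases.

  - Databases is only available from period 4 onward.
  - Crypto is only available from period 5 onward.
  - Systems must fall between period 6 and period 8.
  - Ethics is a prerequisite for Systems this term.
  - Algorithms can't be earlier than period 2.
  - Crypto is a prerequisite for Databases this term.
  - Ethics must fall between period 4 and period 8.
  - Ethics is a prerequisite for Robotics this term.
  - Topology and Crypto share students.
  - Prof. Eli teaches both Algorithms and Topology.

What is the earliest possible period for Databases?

Databases is available from period 4; precedence pushes Databases to at least period 6.
Databases at period 6 is achievable: Robotics=period 5, Crypto=period 5, Topology=period 1, Ethics=period 4, Systems=period 6, Databases=period 6, Algorithms=period 2.

period 6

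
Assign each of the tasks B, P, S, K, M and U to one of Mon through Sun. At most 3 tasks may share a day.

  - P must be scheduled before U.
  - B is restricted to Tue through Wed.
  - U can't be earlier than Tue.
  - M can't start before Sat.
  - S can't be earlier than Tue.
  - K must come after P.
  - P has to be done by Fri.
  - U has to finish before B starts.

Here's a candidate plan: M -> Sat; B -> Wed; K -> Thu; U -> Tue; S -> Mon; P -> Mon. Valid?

U can't be earlier than Tue — holds.
B is restricted to Tue through Wed — holds.
M can't start before Sat — holds.
U has to finish before B starts — holds.
S can't be earlier than Tue — violated.
P has to be done by Fri — holds.
At most 3 tasks may share a day — holds.
P must be scheduled before U — holds.
K must come after P — holds.

No — it violates: S can't be earlier than Tue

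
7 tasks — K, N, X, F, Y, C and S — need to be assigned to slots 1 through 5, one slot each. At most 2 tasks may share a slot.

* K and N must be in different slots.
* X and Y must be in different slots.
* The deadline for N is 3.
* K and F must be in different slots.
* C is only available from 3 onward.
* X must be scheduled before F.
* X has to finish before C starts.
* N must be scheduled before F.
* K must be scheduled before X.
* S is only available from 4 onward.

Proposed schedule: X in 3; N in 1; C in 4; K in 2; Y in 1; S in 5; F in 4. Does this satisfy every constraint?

The deadline for N is 3 — holds.
N must be scheduled before F — holds.
X must be scheduled before F — holds.
C is only available from 3 onward — holds.
K and N must be in different slots — holds.
At most 2 tasks may share a slot — holds.
K and F must be in different slots — holds.
K must be scheduled before X — holds.
X has to finish before C starts — holds.
X and Y must be in different slots — holds.
S is only available from 4 onward — holds.

Valid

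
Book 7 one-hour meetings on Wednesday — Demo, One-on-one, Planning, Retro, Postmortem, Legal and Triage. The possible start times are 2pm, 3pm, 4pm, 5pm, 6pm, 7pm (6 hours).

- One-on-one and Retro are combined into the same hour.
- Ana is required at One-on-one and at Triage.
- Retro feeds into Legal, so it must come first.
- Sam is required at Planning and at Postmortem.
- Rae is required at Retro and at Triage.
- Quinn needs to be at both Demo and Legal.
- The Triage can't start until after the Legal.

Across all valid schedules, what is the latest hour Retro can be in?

Downstream work caps Retro at 5pm.
Retro at 5pm is achievable: Demo in 2pm; Planning in 2pm; One-on-one in 5pm; Triage in 7pm; Retro in 5pm; Postmortem in 3pm; Legal in 6pm.

5pm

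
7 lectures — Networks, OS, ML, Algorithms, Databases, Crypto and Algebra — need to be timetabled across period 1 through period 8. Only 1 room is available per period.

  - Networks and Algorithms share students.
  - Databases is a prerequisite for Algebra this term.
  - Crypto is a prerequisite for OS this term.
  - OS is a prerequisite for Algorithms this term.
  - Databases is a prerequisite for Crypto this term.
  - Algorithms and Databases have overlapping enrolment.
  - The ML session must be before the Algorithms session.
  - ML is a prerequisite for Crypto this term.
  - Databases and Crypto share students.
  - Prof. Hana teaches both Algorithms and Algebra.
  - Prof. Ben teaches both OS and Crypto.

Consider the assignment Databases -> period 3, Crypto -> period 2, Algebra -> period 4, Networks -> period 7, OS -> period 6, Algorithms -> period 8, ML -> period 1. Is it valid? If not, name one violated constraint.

Databases is a prerequisite for Algebra this term — holds.
Databases is a prerequisite for Crypto this term — violated.
Crypto is a prerequisite for OS this term — holds.
Prof. Ben teaches both OS and Crypto — holds.
Prof. Hana teaches both Algorithms and Algebra — holds.
Databases and Crypto share students — holds.
Only 1 room is available per period — holds.
ML is a prerequisite for Crypto this term — holds.
Algorithms and Databases have overlapping enrolment — holds.
Networks and Algorithms share students — holds.
OS is a prerequisite for Algorithms this term — holds.
The ML session must be before the Algorithms session — holds.

No. Databases is a prerequisite for Crypto this term is not satisfied.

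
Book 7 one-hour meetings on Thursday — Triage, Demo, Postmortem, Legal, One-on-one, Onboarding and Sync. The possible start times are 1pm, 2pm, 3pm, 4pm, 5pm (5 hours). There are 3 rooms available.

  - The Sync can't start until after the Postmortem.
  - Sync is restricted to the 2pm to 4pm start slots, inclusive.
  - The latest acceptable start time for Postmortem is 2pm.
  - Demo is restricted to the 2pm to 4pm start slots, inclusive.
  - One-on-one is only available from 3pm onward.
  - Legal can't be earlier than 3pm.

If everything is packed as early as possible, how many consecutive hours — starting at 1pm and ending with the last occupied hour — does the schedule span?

3 hours

The precedence chain requires at least 2 distinct hours.
With at most 3 per hour and 7 meetings, at least 3 hours are needed.
Legal can't be placed before 3pm — that is hour 3 counting from 1pm — so the schedule must run through at least 3 hours.
3 works (last occupied hour: 3pm): for example Postmortem in 1pm, Legal in 3pm, Demo in 2pm, Triage in 1pm, Sync in 2pm, Onboarding in 1pm, One-on-one in 3pm.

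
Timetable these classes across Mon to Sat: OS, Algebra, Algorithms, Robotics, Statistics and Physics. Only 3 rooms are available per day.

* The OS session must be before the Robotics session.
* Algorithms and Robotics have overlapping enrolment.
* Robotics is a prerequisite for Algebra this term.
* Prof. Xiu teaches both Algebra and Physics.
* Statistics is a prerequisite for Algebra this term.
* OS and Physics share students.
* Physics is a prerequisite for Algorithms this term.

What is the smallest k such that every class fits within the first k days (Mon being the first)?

The precedence chain requires at least 3 distinct days.
With at most 3 per day and 6 classes, at least 2 days are needed.
3 works (last occupied day: Wed): for example Algebra in Wed, Statistics in Mon, OS in Mon, Robotics in Tue, Algorithms in Wed, Physics in Tue.

3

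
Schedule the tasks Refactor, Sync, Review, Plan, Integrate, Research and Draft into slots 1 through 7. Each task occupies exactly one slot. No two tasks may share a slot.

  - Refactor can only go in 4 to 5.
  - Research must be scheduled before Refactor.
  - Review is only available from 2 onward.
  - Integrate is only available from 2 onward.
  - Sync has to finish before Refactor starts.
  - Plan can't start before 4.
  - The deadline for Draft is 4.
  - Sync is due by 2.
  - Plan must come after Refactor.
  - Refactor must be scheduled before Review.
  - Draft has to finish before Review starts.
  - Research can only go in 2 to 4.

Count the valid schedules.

34

Splitting on Refactor: it can be 4 (18), 5 (16). Listing each branch's schedules as (Sync, Review, Plan, Integrate, Research, Draft):
Refactor=4: (1,5,6,7,2,3) (1,5,6,7,3,2) (1,5,7,6,2,3) (1,5,7,6,3,2) (1,6,5,7,2,3) (1,6,5,7,3,2) (1,6,7,5,2,3) (1,6,7,5,3,2) (1,7,5,6,2,3) (1,7,5,6,3,2) (1,7,6,5,2,3) (1,7,6,5,3,2) (2,5,6,7,3,1) (2,5,7,6,3,1) (2,6,5,7,3,1) (2,6,7,5,3,1) (2,7,5,6,3,1) (2,7,6,5,3,1) — 18.
Refactor=5: (1,6,7,2,3,4) (1,6,7,2,4,3) (1,6,7,3,2,4) (1,6,7,3,4,2) (1,6,7,4,2,3) (1,6,7,4,3,2) (1,7,6,2,3,4) (1,7,6,2,4,3) (1,7,6,3,2,4) (1,7,6,3,4,2) (1,7,6,4,2,3) (1,7,6,4,3,2) (2,6,7,3,4,1) (2,6,7,4,3,1) (2,7,6,3,4,1) (2,7,6,4,3,1) — 16.
Summing: 18 + 16 = 34.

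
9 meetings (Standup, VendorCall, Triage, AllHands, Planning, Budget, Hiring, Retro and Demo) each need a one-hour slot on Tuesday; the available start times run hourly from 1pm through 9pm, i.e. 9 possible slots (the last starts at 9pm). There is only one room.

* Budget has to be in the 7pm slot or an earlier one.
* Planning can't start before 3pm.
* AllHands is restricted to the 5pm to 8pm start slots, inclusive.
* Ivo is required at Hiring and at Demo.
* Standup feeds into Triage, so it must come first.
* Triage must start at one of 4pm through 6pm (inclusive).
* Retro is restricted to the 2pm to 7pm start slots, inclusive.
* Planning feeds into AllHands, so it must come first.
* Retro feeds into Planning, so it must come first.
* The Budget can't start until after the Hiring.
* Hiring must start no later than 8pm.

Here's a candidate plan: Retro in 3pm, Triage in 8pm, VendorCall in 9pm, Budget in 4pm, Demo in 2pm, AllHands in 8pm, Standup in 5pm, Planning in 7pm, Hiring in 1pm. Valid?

AllHands is restricted to the 5pm to 8pm start slots, inclusive — holds.
Triage must start at one of 4pm through 6pm (inclusive) — violated.
There is only one room — violated.
Hiring must start no later than 8pm — holds.
Planning feeds into AllHands, so it must come first — holds.
Retro is restricted to the 2pm to 7pm start slots, inclusive — holds.
Ivo is required at Hiring and at Demo — holds.
Budget has to be in the 7pm slot or an earlier one — holds.
The Budget can't start until after the Hiring — holds.
Planning can't start before 3pm — holds.
Standup feeds into Triage, so it must come first — holds.
Retro feeds into Planning, so it must come first — holds.

No. Triage must start at one of 4pm through 6pm (inclusive) is not satisfied.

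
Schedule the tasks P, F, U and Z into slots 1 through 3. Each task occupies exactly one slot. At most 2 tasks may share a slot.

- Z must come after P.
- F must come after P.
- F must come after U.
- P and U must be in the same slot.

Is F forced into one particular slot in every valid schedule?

No

F can be 2 (e.g. Z in 2; U in 1; P in 1; F in 2) or 3 (e.g. U=1; F=3; Z=2; P=1).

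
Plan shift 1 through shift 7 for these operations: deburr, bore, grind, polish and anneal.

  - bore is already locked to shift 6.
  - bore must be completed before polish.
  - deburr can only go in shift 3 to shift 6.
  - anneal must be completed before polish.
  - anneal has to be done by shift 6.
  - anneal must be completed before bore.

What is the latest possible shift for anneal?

Anneal's own window allows nothing later than shift 6; downstream work caps anneal at shift 5.
anneal at shift 5 is achievable: anneal=shift 5, bore=shift 6, grind=shift 1, polish=shift 7, deburr=shift 3.

shift 5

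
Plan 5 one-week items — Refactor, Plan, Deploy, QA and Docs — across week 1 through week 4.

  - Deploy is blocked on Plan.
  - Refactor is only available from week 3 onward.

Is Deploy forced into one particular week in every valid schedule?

No

Deploy can be week 2 (e.g. Docs -> week 1, Plan -> week 1, Deploy -> week 2, QA -> week 1, Refactor -> week 3) or week 3 (e.g. Plan in week 1; Docs in week 1; Deploy in week 3; Refactor in week 3; QA in week 1).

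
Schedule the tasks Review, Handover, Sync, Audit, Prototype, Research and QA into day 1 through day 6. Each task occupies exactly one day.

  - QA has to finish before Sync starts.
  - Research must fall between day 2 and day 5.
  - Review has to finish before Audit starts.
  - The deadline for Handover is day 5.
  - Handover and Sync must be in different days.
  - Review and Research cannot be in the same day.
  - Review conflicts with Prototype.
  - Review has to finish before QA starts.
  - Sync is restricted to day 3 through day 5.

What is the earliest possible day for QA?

day 2

Precedence pushes QA to at least day 2; downstream work caps QA at day 4.
QA at day 2 is achievable: Sync -> day 3; Handover -> day 1; Review -> day 1; Prototype -> day 2; Audit -> day 2; Research -> day 2; QA -> day 2.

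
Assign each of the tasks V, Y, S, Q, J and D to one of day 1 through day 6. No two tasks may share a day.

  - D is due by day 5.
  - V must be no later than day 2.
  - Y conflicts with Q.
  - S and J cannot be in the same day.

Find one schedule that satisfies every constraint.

V in day 1, Y in day 3, Q in day 5, J in day 6, S in day 4, D in day 2

Checking: S(day 4) != J(day 6); Y(day 3) != Q(day 5); V=day 1 in [day 1,day 2]; D=day 2 in [day 1,day 5]; max 1 per day (cap 1).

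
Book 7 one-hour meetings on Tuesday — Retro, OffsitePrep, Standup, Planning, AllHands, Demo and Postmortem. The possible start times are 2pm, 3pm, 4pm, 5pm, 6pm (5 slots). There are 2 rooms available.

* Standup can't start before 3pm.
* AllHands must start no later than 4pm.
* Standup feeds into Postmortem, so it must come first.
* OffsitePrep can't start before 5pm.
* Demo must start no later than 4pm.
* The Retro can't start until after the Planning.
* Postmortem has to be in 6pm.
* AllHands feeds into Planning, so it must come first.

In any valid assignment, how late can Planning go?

5pm

Precedence pushes Planning to at least 3pm; downstream work caps Planning at 5pm.
Planning at 5pm is achievable: Demo=2pm, OffsitePrep=5pm, Postmortem=6pm, Planning=5pm, Standup=3pm, Retro=6pm, AllHands=2pm.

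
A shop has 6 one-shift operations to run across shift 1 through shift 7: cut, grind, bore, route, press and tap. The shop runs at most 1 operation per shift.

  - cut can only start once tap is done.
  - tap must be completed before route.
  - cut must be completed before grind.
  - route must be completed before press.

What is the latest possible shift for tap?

Downstream work caps tap at shift 5.
tap at shift 3 is achievable: grind -> shift 6, press -> shift 7, cut -> shift 4, bore -> shift 1, tap -> shift 3, route -> shift 5.
Nothing later works — the capacity limit rule out every shift after shift 3.

shift 3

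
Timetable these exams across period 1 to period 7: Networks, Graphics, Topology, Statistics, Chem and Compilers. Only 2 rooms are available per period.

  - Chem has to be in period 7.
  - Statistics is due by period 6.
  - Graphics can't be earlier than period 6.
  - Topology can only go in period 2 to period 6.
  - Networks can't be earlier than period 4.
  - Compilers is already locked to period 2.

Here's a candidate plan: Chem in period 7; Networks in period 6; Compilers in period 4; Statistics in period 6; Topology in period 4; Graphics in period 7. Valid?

Invalid. Compilers is already locked to period 2.

Graphics can't be earlier than period 6 — holds.
Statistics is due by period 6 — holds.
Networks can't be earlier than period 4 — holds.
Compilers is already locked to period 2 — violated.
Chem has to be in period 7 — holds.
Topology can only go in period 2 to period 6 — holds.
Only 2 rooms are available per period — holds.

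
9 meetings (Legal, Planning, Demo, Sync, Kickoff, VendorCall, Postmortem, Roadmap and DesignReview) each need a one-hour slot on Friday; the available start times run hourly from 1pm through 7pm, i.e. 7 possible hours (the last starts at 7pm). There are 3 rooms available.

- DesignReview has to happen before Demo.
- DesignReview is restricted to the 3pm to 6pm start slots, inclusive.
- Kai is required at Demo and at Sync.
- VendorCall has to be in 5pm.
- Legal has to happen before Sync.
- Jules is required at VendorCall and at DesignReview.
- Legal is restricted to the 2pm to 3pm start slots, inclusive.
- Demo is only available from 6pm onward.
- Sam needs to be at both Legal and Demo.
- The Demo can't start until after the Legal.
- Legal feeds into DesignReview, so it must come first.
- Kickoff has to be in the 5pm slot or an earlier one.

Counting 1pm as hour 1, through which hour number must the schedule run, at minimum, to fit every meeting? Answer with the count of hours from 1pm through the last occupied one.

6

The precedence chain requires at least 3 distinct hours.
With at most 3 per hour and 9 meetings, at least 3 hours are needed.
Demo can't be placed before 6pm — that is hour 6 counting from 1pm — so the schedule must run through at least 6 hours.
6 works (last occupied hour: 6pm): for example Legal -> 2pm, DesignReview -> 3pm, Demo -> 6pm, Kickoff -> 1pm, Postmortem -> 1pm, Planning -> 1pm, VendorCall -> 5pm, Roadmap -> 2pm, Sync -> 3pm.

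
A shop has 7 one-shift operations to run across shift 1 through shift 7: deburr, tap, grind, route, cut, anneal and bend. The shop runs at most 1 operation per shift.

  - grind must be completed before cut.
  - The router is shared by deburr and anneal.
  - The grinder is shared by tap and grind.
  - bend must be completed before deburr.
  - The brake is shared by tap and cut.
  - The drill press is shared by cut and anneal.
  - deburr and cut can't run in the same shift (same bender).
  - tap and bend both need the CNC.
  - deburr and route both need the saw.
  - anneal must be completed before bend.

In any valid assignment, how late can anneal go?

Downstream work caps anneal at shift 5.
anneal at shift 5 is achievable: tap -> shift 3, bend -> shift 6, cut -> shift 2, anneal -> shift 5, route -> shift 4, deburr -> shift 7, grind -> shift 1.

shift 5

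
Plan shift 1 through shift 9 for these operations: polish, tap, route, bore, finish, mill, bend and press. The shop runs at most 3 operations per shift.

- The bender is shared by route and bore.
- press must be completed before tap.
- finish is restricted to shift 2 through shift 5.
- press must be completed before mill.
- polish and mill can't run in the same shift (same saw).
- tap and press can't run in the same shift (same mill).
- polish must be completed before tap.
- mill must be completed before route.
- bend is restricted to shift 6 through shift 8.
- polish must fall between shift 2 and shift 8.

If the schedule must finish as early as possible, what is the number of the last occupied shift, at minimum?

The precedence chain requires at least 3 distinct shifts.
With at most 3 per shift and 8 operations, at least 3 shifts are needed.
bend can't be placed before shift 6, so the schedule must run through at least shift 6.
6 works (last occupied shift: shift 6): for example tap=shift 3; route=shift 4; bend=shift 6; mill=shift 3; finish=shift 2; polish=shift 2; press=shift 1; bore=shift 1.

shift 6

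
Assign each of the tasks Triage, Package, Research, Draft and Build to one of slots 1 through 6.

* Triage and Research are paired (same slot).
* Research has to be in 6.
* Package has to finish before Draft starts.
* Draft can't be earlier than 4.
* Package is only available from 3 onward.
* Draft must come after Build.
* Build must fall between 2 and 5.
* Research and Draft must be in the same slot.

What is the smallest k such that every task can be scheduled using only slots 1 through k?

The precedence chain requires at least 2 distinct slots.
Research can't be placed before 6, so the schedule must run through at least slot 6.
6 works (last occupied slot: 6): for example Research in 6, Package in 3, Build in 2, Draft in 6, Triage in 6.

6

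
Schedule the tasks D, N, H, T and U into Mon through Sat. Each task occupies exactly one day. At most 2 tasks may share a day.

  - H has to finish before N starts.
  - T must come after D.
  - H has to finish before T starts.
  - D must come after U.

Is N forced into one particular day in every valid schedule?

N can be Tue (e.g. U in Mon; T in Wed; D in Tue; N in Tue; H in Mon) or Wed (e.g. T -> Wed; N -> Wed; U -> Mon; H -> Mon; D -> Tue).

No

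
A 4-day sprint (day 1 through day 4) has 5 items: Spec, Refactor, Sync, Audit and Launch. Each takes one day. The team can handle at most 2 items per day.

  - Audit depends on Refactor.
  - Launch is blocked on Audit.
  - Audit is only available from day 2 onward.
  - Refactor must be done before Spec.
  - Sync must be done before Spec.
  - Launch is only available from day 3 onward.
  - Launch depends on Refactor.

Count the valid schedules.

Splitting on Spec: it can be day 2 (3), day 3 (8), day 4 (12). Listing each branch's schedules as (Refactor, Sync, Audit, Launch) by day number:
Spec=day 2: (1,1,2,3) (1,1,2,4) (1,1,3,4) — 3.
Spec=day 3: (1,1,2,3) (1,1,2,4) (1,1,3,4) (1,2,2,3) (1,2,2,4) (1,2,3,4) (2,1,3,4) (2,2,3,4) — 8.
Spec=day 4: (1,1,2,3) (1,1,2,4) (1,1,3,4) (1,2,2,3) (1,2,2,4) (1,2,3,4) (1,3,2,3) (1,3,2,4) (1,3,3,4) (2,1,3,4) (2,2,3,4) (2,3,3,4) — 12.
Summing: 3 + 8 + 12 = 23.

23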